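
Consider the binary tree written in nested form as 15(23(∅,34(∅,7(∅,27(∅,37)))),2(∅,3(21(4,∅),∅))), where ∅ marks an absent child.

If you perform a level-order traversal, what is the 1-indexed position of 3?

Level-order visits nodes level by level from the root, left to right within each level.
Level 0: 15
Level 1: 23, 2
Level 2: 34, 3
Level 3: 7, 21
Level 4: 27, 4
Level 5: 37
Full level-order sequence: 15, 23, 2, 34, 3, 7, 21, 27, 4, 37.

5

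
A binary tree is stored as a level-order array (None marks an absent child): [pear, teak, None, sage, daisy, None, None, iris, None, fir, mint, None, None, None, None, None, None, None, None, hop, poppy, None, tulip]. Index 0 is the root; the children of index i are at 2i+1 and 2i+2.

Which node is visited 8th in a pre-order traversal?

poppy

Pre-order visits the node, then its left subtree, then its right subtree.
Visit pear.
At pear: go left to teak.
  Visit teak.
  At teak: go left to sage.
    Visit sage.
    At sage: go left to iris.
      iris is a leaf — visit iris.
    At sage: no right child.
  At teak: go right to daisy.
    Visit daisy.
    At daisy: go left to fir.
      Visit fir.
      At fir: go left to hop.
        hop is a leaf — visit hop.
      At fir: go right to poppy.
        poppy is a leaf — visit poppy.
    At daisy: go right to mint.
      Visit mint.
      At mint: no left child.
      At mint: go right to tulip.
        tulip is a leaf — visit tulip.
At pear: no right child.
Full pre-order sequence: pear, teak, sage, iris, daisy, fir, hop, poppy, mint, tulip.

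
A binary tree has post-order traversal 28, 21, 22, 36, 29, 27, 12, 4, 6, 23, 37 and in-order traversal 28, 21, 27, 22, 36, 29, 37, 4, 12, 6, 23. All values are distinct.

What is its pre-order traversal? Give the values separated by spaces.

37 27 21 28 29 36 22 23 6 4 12

The last element of post-order is the root; it splits in-order into left and right subtrees.
Root 37: left subtree has 6 nodes {28, 21, 27, 22, 36, 29}, right has 4 {4, 12, 6, 23}.
  Root 27: left subtree has 2 nodes {28, 21}, right has 3 {22, 36, 29}.
    Root 21: left subtree has 1 node {28}, right has 0 { }.
    Root 29: left subtree has 2 nodes {22, 36}, right has 0 { }.
      Root 36: left subtree has 1 node {22}, right has 0 { }.
  Root 23: left subtree has 3 nodes {4, 12, 6}, right has 0 { }.
    Root 6: left subtree has 2 nodes {4, 12}, right has 0 { }.
      Root 4: left subtree has 0 nodes { }, right has 1 {12}.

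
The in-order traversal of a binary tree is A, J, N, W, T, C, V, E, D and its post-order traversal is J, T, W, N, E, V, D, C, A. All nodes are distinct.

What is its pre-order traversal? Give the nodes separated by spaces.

The last element of post-order is the root; it splits in-order into left and right subtrees.
Root A: left subtree has 0 nodes { }, right has 8 {J, N, W, T, C, V, E, D}.
  Root C: left subtree has 4 nodes {J, N, W, T}, right has 3 {V, E, D}.
    Root N: left subtree has 1 node {J}, right has 2 {W, T}.
      Root W: left subtree has 0 nodes { }, right has 1 {T}.
    Root D: left subtree has 2 nodes {V, E}, right has 0 { }.
      Root V: left subtree has 0 nodes { }, right has 1 {E}.

A C N J W T D V E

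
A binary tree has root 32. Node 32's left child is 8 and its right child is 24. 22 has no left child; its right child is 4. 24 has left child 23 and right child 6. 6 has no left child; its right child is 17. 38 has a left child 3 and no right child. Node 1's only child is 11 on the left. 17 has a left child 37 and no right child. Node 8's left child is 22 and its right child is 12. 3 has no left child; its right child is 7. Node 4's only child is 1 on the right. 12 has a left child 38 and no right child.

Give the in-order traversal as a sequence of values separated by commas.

In-order visits the left subtree, then the node, then the right subtree.
At 32: go left to 8.
  At 8: go left to 22.
    At 22: no left child.
    Visit 22.
    At 22: go right to 4.
      At 4: no left child.
      Visit 4.
      At 4: go right to 1.
        At 1: go left to 11.
          11 is a leaf — visit 11.
        Visit 1.
        At 1: no right child.
  Visit 8.
  At 8: go right to 12.
    At 12: go left to 38.
      At 38: go left to 3.
        At 3: no left child.
        Visit 3.
        At 3: go right to 7.
          7 is a leaf — visit 7.
      Visit 38.
      At 38: no right child.
    Visit 12.
    At 12: no right child.
Visit 32.
At 32: go right to 24.
  At 24: go left to 23.
    23 is a leaf — visit 23.
  Visit 24.
  At 24: go right to 6.
    At 6: no left child.
    Visit 6.
    At 6: go right to 17.
      At 17: go left to 37.
        37 is a leaf — visit 37.
      Visit 17.
      At 17: no right child.

22, 4, 11, 1, 8, 3, 7, 38, 12, 32, 23, 24, 6, 37, 17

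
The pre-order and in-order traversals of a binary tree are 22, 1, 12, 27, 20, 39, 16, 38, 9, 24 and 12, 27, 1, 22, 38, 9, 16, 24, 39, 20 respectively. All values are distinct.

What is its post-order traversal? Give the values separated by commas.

27, 12, 1, 9, 38, 24, 16, 39, 20, 22

The first element of pre-order is the root; it splits in-order into left and right subtrees.
Root 22: left subtree has 3 nodes {12, 27, 1}, right has 6 {38, 9, 16, 24, 39, 20}.
  Root 1: left subtree has 2 nodes {12, 27}, right has 0 { }.
    Root 12: left subtree has 0 nodes { }, right has 1 {27}.
  Root 20: left subtree has 5 nodes {38, 9, 16, 24, 39}, right has 0 { }.
    Root 39: left subtree has 4 nodes {38, 9, 16, 24}, right has 0 { }.
      Root 16: left subtree has 2 nodes {38, 9}, right has 1 {24}.
        Root 38: left subtree has 0 nodes { }, right has 1 {9}.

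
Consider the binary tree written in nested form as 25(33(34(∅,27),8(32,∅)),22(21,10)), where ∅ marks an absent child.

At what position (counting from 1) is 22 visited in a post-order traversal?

8

Post-order visits the left subtree, then the right subtree, then the node.
At 25: go left to 33.
  At 33: go left to 34.
    At 34: no left child.
    At 34: go right to 27.
      27 is a leaf — visit 27.
    Visit 34.
  At 33: go right to 8.
    At 8: go left to 32.
      32 is a leaf — visit 32.
    At 8: no right child.
    Visit 8.
  Visit 33.
At 25: go right to 22.
  At 22: go left to 21.
    21 is a leaf — visit 21.
  At 22: go right to 10.
    10 is a leaf — visit 10.
  Visit 22.
Visit 25.
Full post-order sequence: 27, 34, 32, 8, 33, 21, 10, 22, 25.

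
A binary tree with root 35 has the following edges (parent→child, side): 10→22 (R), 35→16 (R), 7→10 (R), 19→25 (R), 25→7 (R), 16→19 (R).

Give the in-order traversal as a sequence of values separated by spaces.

In-order visits the left subtree, then the node, then the right subtree.
At 35: no left child.
Visit 35.
At 35: go right to 16.
  At 16: no left child.
  Visit 16.
  At 16: go right to 19.
    At 19: no left child.
    Visit 19.
    At 19: go right to 25.
      At 25: no left child.
      Visit 25.
      At 25: go right to 7.
        At 7: no left child.
        Visit 7.
        At 7: go right to 10.
          At 10: no left child.
          Visit 10.
          At 10: go right to 22.
            22 is a leaf — visit 22.

35 16 19 25 7 10 22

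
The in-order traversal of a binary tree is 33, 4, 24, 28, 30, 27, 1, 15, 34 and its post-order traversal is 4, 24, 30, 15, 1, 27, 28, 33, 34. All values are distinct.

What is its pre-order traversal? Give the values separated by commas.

The last element of post-order is the root; it splits in-order into left and right subtrees.
Root 34: left subtree has 8 nodes {33, 4, 24, 28, 30, 27, 1, 15}, right has 0 { }.
  Root 33: left subtree has 0 nodes { }, right has 7 {4, 24, 28, 30, 27, 1, 15}.
    Root 28: left subtree has 2 nodes {4, 24}, right has 4 {30, 27, 1, 15}.
      Root 24: left subtree has 1 node {4}, right has 0 { }.
      Root 27: left subtree has 1 node {30}, right has 2 {1, 15}.
        Root 1: left subtree has 0 nodes { }, right has 1 {15}.

34, 33, 28, 24, 4, 27, 30, 1, 15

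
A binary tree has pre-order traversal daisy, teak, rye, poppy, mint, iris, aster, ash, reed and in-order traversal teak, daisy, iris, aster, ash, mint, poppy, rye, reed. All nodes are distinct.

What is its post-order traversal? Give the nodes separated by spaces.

teak ash aster iris mint poppy reed rye daisy

The first element of pre-order is the root; it splits in-order into left and right subtrees.
Root daisy: left subtree has 1 node {teak}, right has 7 {iris, aster, ash, mint, poppy, rye, reed}.
  Root rye: left subtree has 5 nodes {iris, aster, ash, mint, poppy}, right has 1 {reed}.
    Root poppy: left subtree has 4 nodes {iris, aster, ash, mint}, right has 0 { }.
      Root mint: left subtree has 3 nodes {iris, aster, ash}, right has 0 { }.
        Root iris: left subtree has 0 nodes { }, right has 2 {aster, ash}.
          Root aster: left subtree has 0 nodes { }, right has 1 {ash}.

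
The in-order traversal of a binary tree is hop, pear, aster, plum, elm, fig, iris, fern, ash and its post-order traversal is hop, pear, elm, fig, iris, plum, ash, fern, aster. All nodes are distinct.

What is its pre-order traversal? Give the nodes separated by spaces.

aster pear hop fern plum iris fig elm ash

The last element of post-order is the root; it splits in-order into left and right subtrees.
Root aster: left subtree has 2 nodes {hop, pear}, right has 6 {plum, elm, fig, iris, fern, ash}.
  Root pear: left subtree has 1 node {hop}, right has 0 { }.
  Root fern: left subtree has 4 nodes {plum, elm, fig, iris}, right has 1 {ash}.
    Root plum: left subtree has 0 nodes { }, right has 3 {elm, fig, iris}.
      Root iris: left subtree has 2 nodes {elm, fig}, right has 0 { }.
        Root fig: left subtree has 1 node {elm}, right has 0 { }.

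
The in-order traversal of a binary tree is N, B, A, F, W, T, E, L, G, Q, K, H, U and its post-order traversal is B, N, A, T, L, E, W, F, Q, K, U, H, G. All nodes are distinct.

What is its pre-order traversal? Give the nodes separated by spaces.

The last element of post-order is the root; it splits in-order into left and right subtrees.
Root G: left subtree has 8 nodes {N, B, A, F, W, T, E, L}, right has 4 {Q, K, H, U}.
  Root F: left subtree has 3 nodes {N, B, A}, right has 4 {W, T, E, L}.
    Root A: left subtree has 2 nodes {N, B}, right has 0 { }.
      Root N: left subtree has 0 nodes { }, right has 1 {B}.
    Root W: left subtree has 0 nodes { }, right has 3 {T, E, L}.
      Root E: left subtree has 1 node {T}, right has 1 {L}.
  Root H: left subtree has 2 nodes {Q, K}, right has 1 {U}.
    Root K: left subtree has 1 node {Q}, right has 0 { }.

G F A N B W E T L H K Q U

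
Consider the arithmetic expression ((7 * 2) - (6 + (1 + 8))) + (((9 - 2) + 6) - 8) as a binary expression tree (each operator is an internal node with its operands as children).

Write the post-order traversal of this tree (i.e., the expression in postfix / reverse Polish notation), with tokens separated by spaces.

7 2 * 6 1 8 + + - 9 2 - 6 + 8 - +

Post-order on an expression tree gives postfix notation: for each operator, emit left operand, right operand, then the operator.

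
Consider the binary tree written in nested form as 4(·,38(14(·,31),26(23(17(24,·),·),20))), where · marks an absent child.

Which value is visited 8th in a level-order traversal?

Level-order visits nodes level by level from the root, left to right within each level.
Level 0: 4
Level 1: 38
Level 2: 14, 26
Level 3: 31, 23, 20
Level 4: 17
Level 5: 24
Full level-order sequence: 4, 38, 14, 26, 31, 23, 20, 17, 24.

17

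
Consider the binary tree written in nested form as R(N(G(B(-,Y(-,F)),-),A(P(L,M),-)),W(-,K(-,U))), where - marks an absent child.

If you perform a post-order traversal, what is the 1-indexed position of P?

Post-order visits the left subtree, then the right subtree, then the node.
At R: go left to N.
  At N: go left to G.
    At G: go left to B.
      At B: no left child.
      At B: go right to Y.
        At Y: no left child.
        At Y: go right to F.
          F is a leaf — visit F.
        Visit Y.
      Visit B.
    At G: no right child.
    Visit G.
  At N: go right to A.
    At A: go left to P.
      At P: go left to L.
        L is a leaf — visit L.
      At P: go right to M.
        M is a leaf — visit M.
      Visit P.
    At A: no right child.
    Visit A.
  Visit N.
At R: go right to W.
  At W: no left child.
  At W: go right to K.
    At K: no left child.
    At K: go right to U.
      U is a leaf — visit U.
    Visit K.
  Visit W.
Visit R.
Full post-order sequence: F, Y, B, G, L, M, P, A, N, U, K, W, R.

7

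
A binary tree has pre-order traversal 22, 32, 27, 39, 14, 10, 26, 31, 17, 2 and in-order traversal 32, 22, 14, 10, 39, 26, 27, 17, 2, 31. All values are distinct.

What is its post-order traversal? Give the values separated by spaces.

The first element of pre-order is the root; it splits in-order into left and right subtrees.
Root 22: left subtree has 1 node {32}, right has 8 {14, 10, 39, 26, 27, 17, 2, 31}.
  Root 27: left subtree has 4 nodes {14, 10, 39, 26}, right has 3 {17, 2, 31}.
    Root 39: left subtree has 2 nodes {14, 10}, right has 1 {26}.
      Root 14: left subtree has 0 nodes { }, right has 1 {10}.
    Root 31: left subtree has 2 nodes {17, 2}, right has 0 { }.
      Root 17: left subtree has 0 nodes { }, right has 1 {2}.

32 10 14 26 39 2 17 31 27 22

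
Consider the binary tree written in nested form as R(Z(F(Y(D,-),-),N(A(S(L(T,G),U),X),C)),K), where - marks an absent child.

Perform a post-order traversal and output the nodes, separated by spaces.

Post-order visits the left subtree, then the right subtree, then the node.
At R: go left to Z.
  At Z: go left to F.
    At F: go left to Y.
      At Y: go left to D.
        D is a leaf — visit D.
      At Y: no right child.
      Visit Y.
    At F: no right child.
    Visit F.
  At Z: go right to N.
    At N: go left to A.
      At A: go left to S.
        At S: go left to L.
          At L: go left to T.
            T is a leaf — visit T.
          At L: go right to G.
            G is a leaf — visit G.
          Visit L.
        At S: go right to U.
          U is a leaf — visit U.
        Visit S.
      At A: go right to X.
        X is a leaf — visit X.
      Visit A.
    At N: go right to C.
      C is a leaf — visit C.
    Visit N.
  Visit Z.
At R: go right to K.
  K is a leaf — visit K.
Visit R.

D Y F T G L U S X A C N Z K R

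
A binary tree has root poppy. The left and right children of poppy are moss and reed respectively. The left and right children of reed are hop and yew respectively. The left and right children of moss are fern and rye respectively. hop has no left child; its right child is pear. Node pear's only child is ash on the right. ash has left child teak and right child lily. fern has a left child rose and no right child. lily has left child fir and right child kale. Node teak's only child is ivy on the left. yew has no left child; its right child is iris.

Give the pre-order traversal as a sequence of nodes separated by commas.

Pre-order visits the node, then its left subtree, then its right subtree.
Visit poppy.
At poppy: go left to moss.
  Visit moss.
  At moss: go left to fern.
    Visit fern.
    At fern: go left to rose.
      rose is a leaf — visit rose.
    At fern: no right child.
  At moss: go right to rye.
    rye is a leaf — visit rye.
At poppy: go right to reed.
  Visit reed.
  At reed: go left to hop.
    Visit hop.
    At hop: no left child.
    At hop: go right to pear.
      Visit pear.
      At pear: no left child.
      At pear: go right to ash.
        Visit ash.
        At ash: go left to teak.
          Visit teak.
          At teak: go left to ivy.
            ivy is a leaf — visit ivy.
          At teak: no right child.
        At ash: go right to lily.
          Visit lily.
          At lily: go left to fir.
            fir is a leaf — visit fir.
          At lily: go right to kale.
            kale is a leaf — visit kale.
  At reed: go right to yew.
    Visit yew.
    At yew: no left child.
    At yew: go right to iris.
      iris is a leaf — visit iris.

poppy, moss, fern, rose, rye, reed, hop, pear, ash, teak, ivy, lily, fir, kale, yew, iris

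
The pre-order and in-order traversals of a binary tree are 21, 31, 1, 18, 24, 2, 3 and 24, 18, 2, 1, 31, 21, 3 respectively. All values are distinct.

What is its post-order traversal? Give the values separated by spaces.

24 2 18 1 31 3 21

The first element of pre-order is the root; it splits in-order into left and right subtrees.
Root 21: left subtree has 5 nodes {24, 18, 2, 1, 31}, right has 1 {3}.
  Root 31: left subtree has 4 nodes {24, 18, 2, 1}, right has 0 { }.
    Root 1: left subtree has 3 nodes {24, 18, 2}, right has 0 { }.
      Root 18: left subtree has 1 node {24}, right has 1 {2}.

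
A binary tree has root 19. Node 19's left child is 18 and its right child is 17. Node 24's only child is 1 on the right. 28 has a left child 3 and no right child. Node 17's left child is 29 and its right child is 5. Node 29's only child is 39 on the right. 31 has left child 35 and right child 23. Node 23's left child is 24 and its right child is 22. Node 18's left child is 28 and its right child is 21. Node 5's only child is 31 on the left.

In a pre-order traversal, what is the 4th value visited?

Pre-order visits the node, then its left subtree, then its right subtree.
Visit 19.
At 19: go left to 18.
  Visit 18.
  At 18: go left to 28.
    Visit 28.
    At 28: go left to 3.
      3 is a leaf — visit 3.
    At 28: no right child.
  At 18: go right to 21.
    21 is a leaf — visit 21.
At 19: go right to 17.
  Visit 17.
  At 17: go left to 29.
    Visit 29.
    At 29: no left child.
    At 29: go right to 39.
      39 is a leaf — visit 39.
  At 17: go right to 5.
    Visit 5.
    At 5: go left to 31.
      Visit 31.
      At 31: go left to 35.
        35 is a leaf — visit 35.
      At 31: go right to 23.
        Visit 23.
        At 23: go left to 24.
          Visit 24.
          At 24: no left child.
          At 24: go right to 1.
            1 is a leaf — visit 1.
        At 23: go right to 22.
          22 is a leaf — visit 22.
    At 5: no right child.
Full pre-order sequence: 19, 18, 28, 3, 21, 17, 29, 39, 5, 31, 35, 23, 24, 1, 22.

3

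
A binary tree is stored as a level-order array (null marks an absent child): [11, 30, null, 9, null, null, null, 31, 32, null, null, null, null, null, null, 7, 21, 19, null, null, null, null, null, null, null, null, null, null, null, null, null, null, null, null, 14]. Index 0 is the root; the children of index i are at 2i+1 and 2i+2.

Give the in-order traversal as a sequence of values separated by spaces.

7 31 21 14 9 19 32 30 11

In-order visits the left subtree, then the node, then the right subtree.
At 11: go left to 30.
  At 30: go left to 9.
    At 9: go left to 31.
      At 31: go left to 7.
        7 is a leaf — visit 7.
      Visit 31.
      At 31: go right to 21.
        At 21: no left child.
        Visit 21.
        At 21: go right to 14.
          14 is a leaf — visit 14.
    Visit 9.
    At 9: go right to 32.
      At 32: go left to 19.
        19 is a leaf — visit 19.
      Visit 32.
      At 32: no right child.
  Visit 30.
  At 30: no right child.
Visit 11.
At 11: no right child.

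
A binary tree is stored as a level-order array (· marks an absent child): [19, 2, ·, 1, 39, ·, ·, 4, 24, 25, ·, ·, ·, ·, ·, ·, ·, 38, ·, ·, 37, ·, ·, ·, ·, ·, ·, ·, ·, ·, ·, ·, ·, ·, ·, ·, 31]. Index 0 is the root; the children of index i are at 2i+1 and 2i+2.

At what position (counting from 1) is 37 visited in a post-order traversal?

Post-order visits the left subtree, then the right subtree, then the node.
At 19: go left to 2.
  At 2: go left to 1.
    At 1: go left to 4.
      4 is a leaf — visit 4.
    At 1: go right to 24.
      At 24: go left to 38.
        At 38: no left child.
        At 38: go right to 31.
          31 is a leaf — visit 31.
        Visit 38.
      At 24: no right child.
      Visit 24.
    Visit 1.
  At 2: go right to 39.
    At 39: go left to 25.
      At 25: no left child.
      At 25: go right to 37.
        37 is a leaf — visit 37.
      Visit 25.
    At 39: no right child.
    Visit 39.
  Visit 2.
At 19: no right child.
Visit 19.
Full post-order sequence: 4, 31, 38, 24, 1, 37, 25, 39, 2, 19.

6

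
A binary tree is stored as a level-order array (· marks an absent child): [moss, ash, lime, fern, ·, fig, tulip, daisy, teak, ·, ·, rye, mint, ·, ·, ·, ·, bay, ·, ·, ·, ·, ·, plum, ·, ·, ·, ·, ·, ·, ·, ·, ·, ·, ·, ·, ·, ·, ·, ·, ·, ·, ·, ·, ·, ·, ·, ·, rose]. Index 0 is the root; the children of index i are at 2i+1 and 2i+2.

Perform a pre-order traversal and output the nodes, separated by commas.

moss, ash, fern, daisy, teak, bay, lime, fig, rye, plum, rose, mint, tulip

Pre-order visits the node, then its left subtree, then its right subtree.
Visit moss.
At moss: go left to ash.
  Visit ash.
  At ash: go left to fern.
    Visit fern.
    At fern: go left to daisy.
      daisy is a leaf — visit daisy.
    At fern: go right to teak.
      Visit teak.
      At teak: go left to bay.
        bay is a leaf — visit bay.
      At teak: no right child.
  At ash: no right child.
At moss: go right to lime.
  Visit lime.
  At lime: go left to fig.
    Visit fig.
    At fig: go left to rye.
      Visit rye.
      At rye: go left to plum.
        Visit plum.
        At plum: no left child.
        At plum: go right to rose.
          rose is a leaf — visit rose.
      At rye: no right child.
    At fig: go right to mint.
      mint is a leaf — visit mint.
  At lime: go right to tulip.
    tulip is a leaf — visit tulip.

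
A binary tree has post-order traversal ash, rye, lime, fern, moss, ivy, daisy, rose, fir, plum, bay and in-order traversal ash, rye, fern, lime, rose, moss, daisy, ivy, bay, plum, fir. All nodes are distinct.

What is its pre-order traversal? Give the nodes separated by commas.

The last element of post-order is the root; it splits in-order into left and right subtrees.
Root bay: left subtree has 8 nodes {ash, rye, fern, lime, rose, moss, daisy, ivy}, right has 2 {plum, fir}.
  Root rose: left subtree has 4 nodes {ash, rye, fern, lime}, right has 3 {moss, daisy, ivy}.
    Root fern: left subtree has 2 nodes {ash, rye}, right has 1 {lime}.
      Root rye: left subtree has 1 node {ash}, right has 0 { }.
    Root daisy: left subtree has 1 node {moss}, right has 1 {ivy}.
  Root plum: left subtree has 0 nodes { }, right has 1 {fir}.

bay, rose, fern, rye, ash, lime, daisy, moss, ivy, plum, fir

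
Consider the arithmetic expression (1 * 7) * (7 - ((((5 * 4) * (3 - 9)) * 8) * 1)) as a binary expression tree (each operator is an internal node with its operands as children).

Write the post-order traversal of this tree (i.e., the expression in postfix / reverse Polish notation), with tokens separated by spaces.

Post-order on an expression tree gives postfix notation: for each operator, emit left operand, right operand, then the operator.

1 7 * 7 5 4 * 3 9 - * 8 * 1 * - *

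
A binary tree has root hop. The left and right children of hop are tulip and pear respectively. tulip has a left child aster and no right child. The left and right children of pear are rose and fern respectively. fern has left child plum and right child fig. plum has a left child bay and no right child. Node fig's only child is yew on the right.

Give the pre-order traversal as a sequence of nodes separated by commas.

hop, tulip, aster, pear, rose, fern, plum, bay, fig, yew

Pre-order visits the node, then its left subtree, then its right subtree.
Visit hop.
At hop: go left to tulip.
  Visit tulip.
  At tulip: go left to aster.
    aster is a leaf — visit aster.
  At tulip: no right child.
At hop: go right to pear.
  Visit pear.
  At pear: go left to rose.
    rose is a leaf — visit rose.
  At pear: go right to fern.
    Visit fern.
    At fern: go left to plum.
      Visit plum.
      At plum: go left to bay.
        bay is a leaf — visit bay.
      At plum: no right child.
    At fern: go right to fig.
      Visit fig.
      At fig: no left child.
      At fig: go right to yew.
        yew is a leaf — visit yew.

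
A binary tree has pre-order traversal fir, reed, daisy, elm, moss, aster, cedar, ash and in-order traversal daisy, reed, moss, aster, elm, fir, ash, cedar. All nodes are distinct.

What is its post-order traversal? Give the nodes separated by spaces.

The first element of pre-order is the root; it splits in-order into left and right subtrees.
Root fir: left subtree has 5 nodes {daisy, reed, moss, aster, elm}, right has 2 {ash, cedar}.
  Root reed: left subtree has 1 node {daisy}, right has 3 {moss, aster, elm}.
    Root elm: left subtree has 2 nodes {moss, aster}, right has 0 { }.
      Root moss: left subtree has 0 nodes { }, right has 1 {aster}.
  Root cedar: left subtree has 1 node {ash}, right has 0 { }.

daisy aster moss elm reed ash cedar fir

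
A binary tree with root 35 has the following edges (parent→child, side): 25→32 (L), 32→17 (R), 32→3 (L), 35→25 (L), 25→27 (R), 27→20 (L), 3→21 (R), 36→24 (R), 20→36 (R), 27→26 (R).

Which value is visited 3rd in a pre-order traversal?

32

Pre-order visits the node, then its left subtree, then its right subtree.
Visit 35.
At 35: go left to 25.
  Visit 25.
  At 25: go left to 32.
    Visit 32.
    At 32: go left to 3.
      Visit 3.
      At 3: no left child.
      At 3: go right to 21.
        21 is a leaf — visit 21.
    At 32: go right to 17.
      17 is a leaf — visit 17.
  At 25: go right to 27.
    Visit 27.
    At 27: go left to 20.
      Visit 20.
      At 20: no left child.
      At 20: go right to 36.
        Visit 36.
        At 36: no left child.
        At 36: go right to 24.
          24 is a leaf — visit 24.
    At 27: go right to 26.
      26 is a leaf — visit 26.
At 35: no right child.
Full pre-order sequence: 35, 25, 32, 3, 21, 17, 27, 20, 36, 24, 26.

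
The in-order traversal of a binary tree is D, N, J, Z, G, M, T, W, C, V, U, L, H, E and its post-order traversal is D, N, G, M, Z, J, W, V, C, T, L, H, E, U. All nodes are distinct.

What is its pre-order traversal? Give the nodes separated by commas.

U, T, J, N, D, Z, M, G, C, W, V, E, H, L

The last element of post-order is the root; it splits in-order into left and right subtrees.
Root U: left subtree has 10 nodes {D, N, J, Z, G, M, T, W, C, V}, right has 3 {L, H, E}.
  Root T: left subtree has 6 nodes {D, N, J, Z, G, M}, right has 3 {W, C, V}.
    Root J: left subtree has 2 nodes {D, N}, right has 3 {Z, G, M}.
      Root N: left subtree has 1 node {D}, right has 0 { }.
      Root Z: left subtree has 0 nodes { }, right has 2 {G, M}.
        Root M: left subtree has 1 node {G}, right has 0 { }.
    Root C: left subtree has 1 node {W}, right has 1 {V}.
  Root E: left subtree has 2 nodes {L, H}, right has 0 { }.
    Root H: left subtree has 1 node {L}, right has 0 { }.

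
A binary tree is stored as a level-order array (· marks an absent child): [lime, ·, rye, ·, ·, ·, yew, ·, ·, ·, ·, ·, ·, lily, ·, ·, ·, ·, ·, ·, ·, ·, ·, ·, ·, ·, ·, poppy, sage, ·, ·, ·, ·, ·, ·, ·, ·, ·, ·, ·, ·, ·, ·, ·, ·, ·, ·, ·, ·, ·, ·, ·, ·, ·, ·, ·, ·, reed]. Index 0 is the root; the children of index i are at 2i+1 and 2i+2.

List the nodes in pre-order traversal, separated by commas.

lime, rye, yew, lily, poppy, sage, reed

Pre-order visits the node, then its left subtree, then its right subtree.
Visit lime.
At lime: no left child.
At lime: go right to rye.
  Visit rye.
  At rye: no left child.
  At rye: go right to yew.
    Visit yew.
    At yew: go left to lily.
      Visit lily.
      At lily: go left to poppy.
        poppy is a leaf — visit poppy.
      At lily: go right to sage.
        Visit sage.
        At sage: go left to reed.
          reed is a leaf — visit reed.
        At sage: no right child.
    At yew: no right child.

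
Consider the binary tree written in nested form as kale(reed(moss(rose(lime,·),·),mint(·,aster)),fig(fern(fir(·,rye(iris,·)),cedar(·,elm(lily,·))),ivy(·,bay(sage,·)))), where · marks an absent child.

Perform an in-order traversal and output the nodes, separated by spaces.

In-order visits the left subtree, then the node, then the right subtree.
At kale: go left to reed.
  At reed: go left to moss.
    At moss: go left to rose.
      At rose: go left to lime.
        lime is a leaf — visit lime.
      Visit rose.
      At rose: no right child.
    Visit moss.
    At moss: no right child.
  Visit reed.
  At reed: go right to mint.
    At mint: no left child.
    Visit mint.
    At mint: go right to aster.
      aster is a leaf — visit aster.
Visit kale.
At kale: go right to fig.
  At fig: go left to fern.
    At fern: go left to fir.
      At fir: no left child.
      Visit fir.
      At fir: go right to rye.
        At rye: go left to iris.
          iris is a leaf — visit iris.
        Visit rye.
        At rye: no right child.
    Visit fern.
    At fern: go right to cedar.
      At cedar: no left child.
      Visit cedar.
      At cedar: go right to elm.
        At elm: go left to lily.
          lily is a leaf — visit lily.
        Visit elm.
        At elm: no right child.
  Visit fig.
  At fig: go right to ivy.
    At ivy: no left child.
    Visit ivy.
    At ivy: go right to bay.
      At bay: go left to sage.
        sage is a leaf — visit sage.
      Visit bay.
      At bay: no right child.

lime rose moss reed mint aster kale fir iris rye fern cedar lily elm fig ivy sage bay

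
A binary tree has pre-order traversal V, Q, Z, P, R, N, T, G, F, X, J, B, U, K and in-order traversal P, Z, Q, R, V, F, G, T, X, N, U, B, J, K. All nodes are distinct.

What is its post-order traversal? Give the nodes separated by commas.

The first element of pre-order is the root; it splits in-order into left and right subtrees.
Root V: left subtree has 4 nodes {P, Z, Q, R}, right has 9 {F, G, T, X, N, U, B, J, K}.
  Root Q: left subtree has 2 nodes {P, Z}, right has 1 {R}.
    Root Z: left subtree has 1 node {P}, right has 0 { }.
  Root N: left subtree has 4 nodes {F, G, T, X}, right has 4 {U, B, J, K}.
    Root T: left subtree has 2 nodes {F, G}, right has 1 {X}.
      Root G: left subtree has 1 node {F}, right has 0 { }.
    Root J: left subtree has 2 nodes {U, B}, right has 1 {K}.
      Root B: left subtree has 1 node {U}, right has 0 { }.

P, Z, R, Q, F, G, X, T, U, B, K, J, N, V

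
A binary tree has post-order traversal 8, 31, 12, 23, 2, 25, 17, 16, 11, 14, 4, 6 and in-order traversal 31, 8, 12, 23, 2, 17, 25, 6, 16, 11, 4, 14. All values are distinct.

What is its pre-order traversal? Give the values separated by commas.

The last element of post-order is the root; it splits in-order into left and right subtrees.
Root 6: left subtree has 7 nodes {31, 8, 12, 23, 2, 17, 25}, right has 4 {16, 11, 4, 14}.
  Root 17: left subtree has 5 nodes {31, 8, 12, 23, 2}, right has 1 {25}.
    Root 2: left subtree has 4 nodes {31, 8, 12, 23}, right has 0 { }.
      Root 23: left subtree has 3 nodes {31, 8, 12}, right has 0 { }.
        Root 12: left subtree has 2 nodes {31, 8}, right has 0 { }.
          Root 31: left subtree has 0 nodes { }, right has 1 {8}.
  Root 4: left subtree has 2 nodes {16, 11}, right has 1 {14}.
    Root 11: left subtree has 1 node {16}, right has 0 { }.

6, 17, 2, 23, 12, 31, 8, 25, 4, 11, 16, 14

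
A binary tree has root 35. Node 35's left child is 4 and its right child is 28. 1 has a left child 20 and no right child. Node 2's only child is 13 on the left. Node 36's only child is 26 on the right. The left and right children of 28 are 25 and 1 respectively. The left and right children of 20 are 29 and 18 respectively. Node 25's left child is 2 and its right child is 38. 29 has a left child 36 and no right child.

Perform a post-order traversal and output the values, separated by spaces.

Post-order visits the left subtree, then the right subtree, then the node.
At 35: go left to 4.
  4 is a leaf — visit 4.
At 35: go right to 28.
  At 28: go left to 25.
    At 25: go left to 2.
      At 2: go left to 13.
        13 is a leaf — visit 13.
      At 2: no right child.
      Visit 2.
    At 25: go right to 38.
      38 is a leaf — visit 38.
    Visit 25.
  At 28: go right to 1.
    At 1: go left to 20.
      At 20: go left to 29.
        At 29: go left to 36.
          At 36: no left child.
          At 36: go right to 26.
            26 is a leaf — visit 26.
          Visit 36.
        At 29: no right child.
        Visit 29.
      At 20: go right to 18.
        18 is a leaf — visit 18.
      Visit 20.
    At 1: no right child.
    Visit 1.
  Visit 28.
Visit 35.

4 13 2 38 25 26 36 29 18 20 1 28 35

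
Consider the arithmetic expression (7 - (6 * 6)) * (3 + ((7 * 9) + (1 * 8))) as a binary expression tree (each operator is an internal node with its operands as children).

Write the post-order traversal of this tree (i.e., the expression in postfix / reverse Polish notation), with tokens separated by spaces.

Post-order on an expression tree gives postfix notation: for each operator, emit left operand, right operand, then the operator.

7 6 6 * - 3 7 9 * 1 8 * + + *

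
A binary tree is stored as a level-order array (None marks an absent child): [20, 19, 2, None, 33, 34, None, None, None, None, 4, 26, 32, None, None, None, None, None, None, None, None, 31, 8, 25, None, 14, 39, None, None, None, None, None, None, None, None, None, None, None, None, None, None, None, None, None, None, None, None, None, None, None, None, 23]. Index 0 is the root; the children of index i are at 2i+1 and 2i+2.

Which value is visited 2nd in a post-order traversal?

8

Post-order visits the left subtree, then the right subtree, then the node.
At 20: go left to 19.
  At 19: no left child.
  At 19: go right to 33.
    At 33: no left child.
    At 33: go right to 4.
      At 4: go left to 31.
        31 is a leaf — visit 31.
      At 4: go right to 8.
        8 is a leaf — visit 8.
      Visit 4.
    Visit 33.
  Visit 19.
At 20: go right to 2.
  At 2: go left to 34.
    At 34: go left to 26.
      At 26: go left to 25.
        25 is a leaf — visit 25.
      At 26: no right child.
      Visit 26.
    At 34: go right to 32.
      At 32: go left to 14.
        At 14: go left to 23.
          23 is a leaf — visit 23.
        At 14: no right child.
        Visit 14.
      At 32: go right to 39.
        39 is a leaf — visit 39.
      Visit 32.
    Visit 34.
  At 2: no right child.
  Visit 2.
Visit 20.
Full post-order sequence: 31, 8, 4, 33, 19, 25, 26, 23, 14, 39, 32, 34, 2, 20.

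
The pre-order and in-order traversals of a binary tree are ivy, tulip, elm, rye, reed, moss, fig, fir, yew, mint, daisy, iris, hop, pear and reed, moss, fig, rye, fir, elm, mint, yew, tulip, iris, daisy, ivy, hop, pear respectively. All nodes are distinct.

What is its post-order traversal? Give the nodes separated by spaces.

The first element of pre-order is the root; it splits in-order into left and right subtrees.
Root ivy: left subtree has 11 nodes {reed, moss, fig, rye, fir, elm, mint, yew, tulip, iris, daisy}, right has 2 {hop, pear}.
  Root tulip: left subtree has 8 nodes {reed, moss, fig, rye, fir, elm, mint, yew}, right has 2 {iris, daisy}.
    Root elm: left subtree has 5 nodes {reed, moss, fig, rye, fir}, right has 2 {mint, yew}.
      Root rye: left subtree has 3 nodes {reed, moss, fig}, right has 1 {fir}.
        Root reed: left subtree has 0 nodes { }, right has 2 {moss, fig}.
          Root moss: left subtree has 0 nodes { }, right has 1 {fig}.
      Root yew: left subtree has 1 node {mint}, right has 0 { }.
    Root daisy: left subtree has 1 node {iris}, right has 0 { }.
  Root hop: left subtree has 0 nodes { }, right has 1 {pear}.

fig moss reed fir rye mint yew elm iris daisy tulip pear hop ivy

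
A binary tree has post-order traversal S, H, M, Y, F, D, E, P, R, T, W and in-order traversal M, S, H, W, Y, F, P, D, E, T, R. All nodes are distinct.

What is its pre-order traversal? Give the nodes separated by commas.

W, M, H, S, T, P, F, Y, E, D, R

The last element of post-order is the root; it splits in-order into left and right subtrees.
Root W: left subtree has 3 nodes {M, S, H}, right has 7 {Y, F, P, D, E, T, R}.
  Root M: left subtree has 0 nodes { }, right has 2 {S, H}.
    Root H: left subtree has 1 node {S}, right has 0 { }.
  Root T: left subtree has 5 nodes {Y, F, P, D, E}, right has 1 {R}.
    Root P: left subtree has 2 nodes {Y, F}, right has 2 {D, E}.
      Root F: left subtree has 1 node {Y}, right has 0 { }.
      Root E: left subtree has 1 node {D}, right has 0 { }.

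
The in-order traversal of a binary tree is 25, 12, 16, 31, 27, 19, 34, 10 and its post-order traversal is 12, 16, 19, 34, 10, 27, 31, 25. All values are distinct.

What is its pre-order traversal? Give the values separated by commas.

The last element of post-order is the root; it splits in-order into left and right subtrees.
Root 25: left subtree has 0 nodes { }, right has 7 {12, 16, 31, 27, 19, 34, 10}.
  Root 31: left subtree has 2 nodes {12, 16}, right has 4 {27, 19, 34, 10}.
    Root 16: left subtree has 1 node {12}, right has 0 { }.
    Root 27: left subtree has 0 nodes { }, right has 3 {19, 34, 10}.
      Root 10: left subtree has 2 nodes {19, 34}, right has 0 { }.
        Root 34: left subtree has 1 node {19}, right has 0 { }.

25, 31, 16, 12, 27, 10, 34, 19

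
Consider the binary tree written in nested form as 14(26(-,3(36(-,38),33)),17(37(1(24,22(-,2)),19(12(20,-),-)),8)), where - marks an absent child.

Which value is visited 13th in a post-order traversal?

Post-order visits the left subtree, then the right subtree, then the node.
At 14: go left to 26.
  At 26: no left child.
  At 26: go right to 3.
    At 3: go left to 36.
      At 36: no left child.
      At 36: go right to 38.
        38 is a leaf — visit 38.
      Visit 36.
    At 3: go right to 33.
      33 is a leaf — visit 33.
    Visit 3.
  Visit 26.
At 14: go right to 17.
  At 17: go left to 37.
    At 37: go left to 1.
      At 1: go left to 24.
        24 is a leaf — visit 24.
      At 1: go right to 22.
        At 22: no left child.
        At 22: go right to 2.
          2 is a leaf — visit 2.
        Visit 22.
      Visit 1.
    At 37: go right to 19.
      At 19: go left to 12.
        At 12: go left to 20.
          20 is a leaf — visit 20.
        At 12: no right child.
        Visit 12.
      At 19: no right child.
      Visit 19.
    Visit 37.
  At 17: go right to 8.
    8 is a leaf — visit 8.
  Visit 17.
Visit 14.
Full post-order sequence: 38, 36, 33, 3, 26, 24, 2, 22, 1, 20, 12, 19, 37, 8, 17, 14.

37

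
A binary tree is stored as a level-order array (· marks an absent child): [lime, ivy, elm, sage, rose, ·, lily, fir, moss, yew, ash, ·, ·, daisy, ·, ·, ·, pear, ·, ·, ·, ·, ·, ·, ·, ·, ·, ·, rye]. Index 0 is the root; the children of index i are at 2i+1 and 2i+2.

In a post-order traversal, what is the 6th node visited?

Post-order visits the left subtree, then the right subtree, then the node.
At lime: go left to ivy.
  At ivy: go left to sage.
    At sage: go left to fir.
      fir is a leaf — visit fir.
    At sage: go right to moss.
      At moss: go left to pear.
        pear is a leaf — visit pear.
      At moss: no right child.
      Visit moss.
    Visit sage.
  At ivy: go right to rose.
    At rose: go left to yew.
      yew is a leaf — visit yew.
    At rose: go right to ash.
      ash is a leaf — visit ash.
    Visit rose.
  Visit ivy.
At lime: go right to elm.
  At elm: no left child.
  At elm: go right to lily.
    At lily: go left to daisy.
      At daisy: no left child.
      At daisy: go right to rye.
        rye is a leaf — visit rye.
      Visit daisy.
    At lily: no right child.
    Visit lily.
  Visit elm.
Visit lime.
Full post-order sequence: fir, pear, moss, sage, yew, ash, rose, ivy, rye, daisy, lily, elm, lime.

ash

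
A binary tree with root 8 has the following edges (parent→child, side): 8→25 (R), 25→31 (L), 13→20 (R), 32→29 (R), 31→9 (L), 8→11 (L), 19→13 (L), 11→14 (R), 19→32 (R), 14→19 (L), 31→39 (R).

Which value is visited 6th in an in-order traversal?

29

In-order visits the left subtree, then the node, then the right subtree.
At 8: go left to 11.
  At 11: no left child.
  Visit 11.
  At 11: go right to 14.
    At 14: go left to 19.
      At 19: go left to 13.
        At 13: no left child.
        Visit 13.
        At 13: go right to 20.
          20 is a leaf — visit 20.
      Visit 19.
      At 19: go right to 32.
        At 32: no left child.
        Visit 32.
        At 32: go right to 29.
          29 is a leaf — visit 29.
    Visit 14.
    At 14: no right child.
Visit 8.
At 8: go right to 25.
  At 25: go left to 31.
    At 31: go left to 9.
      9 is a leaf — visit 9.
    Visit 31.
    At 31: go right to 39.
      39 is a leaf — visit 39.
  Visit 25.
  At 25: no right child.
Full in-order sequence: 11, 13, 20, 19, 32, 29, 14, 8, 9, 31, 39, 25.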